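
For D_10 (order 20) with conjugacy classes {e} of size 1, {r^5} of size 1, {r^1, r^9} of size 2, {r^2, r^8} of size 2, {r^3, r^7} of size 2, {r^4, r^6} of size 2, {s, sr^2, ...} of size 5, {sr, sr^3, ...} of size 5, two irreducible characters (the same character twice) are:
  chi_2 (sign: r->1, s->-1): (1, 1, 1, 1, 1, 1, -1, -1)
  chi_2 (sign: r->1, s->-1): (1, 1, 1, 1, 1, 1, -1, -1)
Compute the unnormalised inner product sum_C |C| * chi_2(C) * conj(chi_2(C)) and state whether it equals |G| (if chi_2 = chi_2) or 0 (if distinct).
Sum = 20 = |G| = 20; so <chi_2, chi_2> = 1 (norm-1 confirms irreducibility).

Argument: Compute term by term over conjugacy classes (|C| * chi_2(C) * conj(chi_2(C))):
  1*(1)*conj(1) + 1*(1)*conj(1) + 2*(1)*conj(1) + 2*(1)*conj(1) + 2*(1)*conj(1) + 2*(1)*conj(1) + 5*(-1)*conj(-1) + 5*(-1)*conj(-1)
  = (1) + (1) + (2) + (2) + (2) + (2) + (5) + (5)
  = 20.
Dividing by |G| = 20 gives 20/20 = 1, matching the row-orthogonality relation <chi_2, chi_2> = [chi_2 = chi_2].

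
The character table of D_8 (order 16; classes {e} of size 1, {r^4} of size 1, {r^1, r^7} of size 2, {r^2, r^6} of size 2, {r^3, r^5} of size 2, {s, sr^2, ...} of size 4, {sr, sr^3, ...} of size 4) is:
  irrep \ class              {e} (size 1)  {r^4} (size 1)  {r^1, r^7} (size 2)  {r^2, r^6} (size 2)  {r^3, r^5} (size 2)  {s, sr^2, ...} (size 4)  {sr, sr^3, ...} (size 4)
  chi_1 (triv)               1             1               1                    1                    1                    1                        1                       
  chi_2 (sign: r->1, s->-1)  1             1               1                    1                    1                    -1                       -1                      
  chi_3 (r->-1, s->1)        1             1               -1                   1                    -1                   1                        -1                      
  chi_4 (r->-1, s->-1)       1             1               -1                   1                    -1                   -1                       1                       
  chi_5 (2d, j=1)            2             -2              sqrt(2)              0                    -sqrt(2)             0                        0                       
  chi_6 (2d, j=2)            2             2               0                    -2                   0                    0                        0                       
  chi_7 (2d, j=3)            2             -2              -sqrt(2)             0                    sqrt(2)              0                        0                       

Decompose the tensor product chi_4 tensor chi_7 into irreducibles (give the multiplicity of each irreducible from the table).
chi_4 tensor chi_7 = chi_5 (all other irreducibles have multiplicity 0).

Derivation: The character of a tensor product is the pointwise product (chi_4 * chi_7)(C) = chi_4(C) * chi_7(C):
  {e}: (1)*(2), {r^4}: (1)*(-2), {r^1, r^7}: (-1)*(-sqrt(2)), {r^2, r^6}: (1)*(0), {r^3, r^5}: (-1)*(sqrt(2)), {s, sr^2, ...}: (-1)*(0), {sr, sr^3, ...}: (1)*(0)
so (chi_4 * chi_7) takes values
  {e} -> 2, {r^4} -> -2, {r^1, r^7} -> sqrt(2), {r^2, r^6} -> 0, {r^3, r^5} -> -sqrt(2), {s, sr^2, ...} -> 0, {sr, sr^3, ...} -> 0.
Now take the inner product of this character with each irreducible chi from the table, <chi_4*chi_7, chi> = (1/16) sum_C |C| (chi_4*chi_7)(C) conj(chi(C)):
  <chi_4*chi_7, chi_1> = (1/16)[1*(2)*conj(1) + 1*(-2)*conj(1) + 2*(sqrt(2))*conj(1) + 2*(0)*conj(1) + 2*(-sqrt(2))*conj(1) + 4*(0)*conj(1) + 4*(0)*conj(1)]
      = (1/16)[(2) + (-2) + (2*sqrt(2)) + (0) + (-2*sqrt(2)) + (0) + (0)] = 0/16 = 0
  <chi_4*chi_7, chi_2> = (1/16)[1*(2)*conj(1) + 1*(-2)*conj(1) + 2*(sqrt(2))*conj(1) + 2*(0)*conj(1) + 2*(-sqrt(2))*conj(1) + 4*(0)*conj(-1) + 4*(0)*conj(-1)]
      = (1/16)[(2) + (-2) + (2*sqrt(2)) + (0) + (-2*sqrt(2)) + (0) + (0)] = 0/16 = 0
  <chi_4*chi_7, chi_3> = (1/16)[1*(2)*conj(1) + 1*(-2)*conj(1) + 2*(sqrt(2))*conj(-1) + 2*(0)*conj(1) + 2*(-sqrt(2))*conj(-1) + 4*(0)*conj(1) + 4*(0)*conj(-1)]
      = (1/16)[(2) + (-2) + (-2*sqrt(2)) + (0) + (2*sqrt(2)) + (0) + (0)] = 0/16 = 0
  <chi_4*chi_7, chi_4> = (1/16)[1*(2)*conj(1) + 1*(-2)*conj(1) + 2*(sqrt(2))*conj(-1) + 2*(0)*conj(1) + 2*(-sqrt(2))*conj(-1) + 4*(0)*conj(-1) + 4*(0)*conj(1)]
      = (1/16)[(2) + (-2) + (-2*sqrt(2)) + (0) + (2*sqrt(2)) + (0) + (0)] = 0/16 = 0
  <chi_4*chi_7, chi_5> = (1/16)[1*(2)*conj(2) + 1*(-2)*conj(-2) + 2*(sqrt(2))*conj(sqrt(2)) + 2*(0)*conj(0) + 2*(-sqrt(2))*conj(-sqrt(2)) + 4*(0)*conj(0) + 4*(0)*conj(0)]
      = (1/16)[(4) + (4) + (4) + (0) + (4) + (0) + (0)] = 16/16 = 1
  <chi_4*chi_7, chi_6> = (1/16)[1*(2)*conj(2) + 1*(-2)*conj(2) + 2*(sqrt(2))*conj(0) + 2*(0)*conj(-2) + 2*(-sqrt(2))*conj(0) + 4*(0)*conj(0) + 4*(0)*conj(0)]
      = (1/16)[(4) + (-4) + (0) + (0) + (0) + (0) + (0)] = 0/16 = 0
  <chi_4*chi_7, chi_7> = (1/16)[1*(2)*conj(2) + 1*(-2)*conj(-2) + 2*(sqrt(2))*conj(-sqrt(2)) + 2*(0)*conj(0) + 2*(-sqrt(2))*conj(sqrt(2)) + 4*(0)*conj(0) + 4*(0)*conj(0)]
      = (1/16)[(4) + (4) + (-4) + (0) + (-4) + (0) + (0)] = 0/16 = 0
Hence the multiplicities are chi_5: 1. Dimension check: dim(chi_4)*dim(chi_7) = 1*2 = 2 and sum (mult * dim) = 1*2 = 2.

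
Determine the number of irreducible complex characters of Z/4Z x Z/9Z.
36

Explanation: The number of irreducible complex representations of a finite group equals its number of conjugacy classes. Z/4Z x Z/9Z is abelian of order 36, so every element is its own conjugacy class: 36 classes, so Z/4Z x Z/9Z (order 36) has exactly 36 irreducible complex representations.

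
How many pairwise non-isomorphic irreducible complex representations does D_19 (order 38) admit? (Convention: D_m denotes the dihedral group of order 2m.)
11

Explanation: The number of irreducible complex representations of a finite group equals its number of conjugacy classes. D_19 has 11 conjugacy classes ((n+3)/2 for n odd), so D_19 (order 38) has exactly 11 irreducible complex representations.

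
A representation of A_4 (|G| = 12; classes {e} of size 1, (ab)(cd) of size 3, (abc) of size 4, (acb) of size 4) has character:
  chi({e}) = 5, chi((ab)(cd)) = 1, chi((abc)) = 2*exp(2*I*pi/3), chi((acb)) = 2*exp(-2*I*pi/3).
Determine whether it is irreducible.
Not irreducible (reducible): <chi, chi> = 5 > 1.

Reasoning: <chi, chi> = (1/|G|) sum_C |C| * |chi(C)|^2 = (1/12)[1*|5|^2 + 3*|1|^2 + 4*|2*exp(2*I*pi/3)|^2 + 4*|2*exp(-2*I*pi/3)|^2]
  = (1/12)[(25) + (3) + (16) + (16)] = 60/12 = 5.
(Exp terms are combined using exp(i*s)*conj(exp(i*t)) = exp(i*(s-t)), and sums of them are collapsed using the identity that for every m > 1 the m distinct m-th roots of unity sum to 0, e.g. 1 + exp(2*I*pi/3) + exp(-2*I*pi/3) = 0.)
A character is irreducible iff <chi, chi> = 1, so this representation is reducible.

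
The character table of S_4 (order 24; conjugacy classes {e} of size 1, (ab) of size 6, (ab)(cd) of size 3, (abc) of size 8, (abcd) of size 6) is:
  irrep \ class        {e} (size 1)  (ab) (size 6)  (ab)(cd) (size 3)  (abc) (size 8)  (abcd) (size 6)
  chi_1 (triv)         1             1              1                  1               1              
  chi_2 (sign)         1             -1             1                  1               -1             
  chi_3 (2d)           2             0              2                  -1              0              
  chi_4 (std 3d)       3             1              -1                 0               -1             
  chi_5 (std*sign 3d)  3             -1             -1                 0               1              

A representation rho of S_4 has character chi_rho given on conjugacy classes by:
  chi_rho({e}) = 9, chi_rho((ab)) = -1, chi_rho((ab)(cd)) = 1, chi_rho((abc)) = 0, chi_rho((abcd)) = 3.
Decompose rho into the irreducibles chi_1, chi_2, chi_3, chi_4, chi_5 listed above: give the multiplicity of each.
Multiplicities: chi_1: 1, chi_2: 0, chi_3: 1, chi_4: 0, chi_5: 2.

Use <chi_rho, chi> = (1/|G|) sum_C |C| * chi_rho(C) * conj(chi(C)) with |G| = 24 for each irreducible chi in the table:
  <chi_rho, chi_1> = (1/24)[1*(9)*conj(1) + 6*(-1)*conj(1) + 3*(1)*conj(1) + 8*(0)*conj(1) + 6*(3)*conj(1)]
      = (1/24)[(9) + (-6) + (3) + (0) + (18)] = 24/24 = 1
  <chi_rho, chi_2> = (1/24)[1*(9)*conj(1) + 6*(-1)*conj(-1) + 3*(1)*conj(1) + 8*(0)*conj(1) + 6*(3)*conj(-1)]
      = (1/24)[(9) + (6) + (3) + (0) + (-18)] = 0/24 = 0
  <chi_rho, chi_3> = (1/24)[1*(9)*conj(2) + 6*(-1)*conj(0) + 3*(1)*conj(2) + 8*(0)*conj(-1) + 6*(3)*conj(0)]
      = (1/24)[(18) + (0) + (6) + (0) + (0)] = 24/24 = 1
  <chi_rho, chi_4> = (1/24)[1*(9)*conj(3) + 6*(-1)*conj(1) + 3*(1)*conj(-1) + 8*(0)*conj(0) + 6*(3)*conj(-1)]
      = (1/24)[(27) + (-6) + (-3) + (0) + (-18)] = 0/24 = 0
  <chi_rho, chi_5> = (1/24)[1*(9)*conj(3) + 6*(-1)*conj(-1) + 3*(1)*conj(-1) + 8*(0)*conj(0) + 6*(3)*conj(1)]
      = (1/24)[(27) + (6) + (-3) + (0) + (18)] = 48/24 = 2
Dimension check: dim(rho) = sum (mult * dim) = 1*1 + 0*1 + 1*2 + 0*3 + 2*3 = 9 = chi_rho(e) = 9.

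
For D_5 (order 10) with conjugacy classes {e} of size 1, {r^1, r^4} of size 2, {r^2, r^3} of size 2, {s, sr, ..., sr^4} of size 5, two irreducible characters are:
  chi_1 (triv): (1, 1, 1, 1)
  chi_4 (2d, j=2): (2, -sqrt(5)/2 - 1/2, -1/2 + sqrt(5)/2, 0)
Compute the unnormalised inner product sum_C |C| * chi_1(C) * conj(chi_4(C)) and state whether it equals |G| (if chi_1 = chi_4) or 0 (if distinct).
Sum = 0; so <chi_1, chi_4> = 0 (distinct irreducibles are orthogonal).

Proof sketch: Compute term by term over conjugacy classes (|C| * chi_1(C) * conj(chi_4(C))):
  1*(1)*conj(2) + 2*(1)*conj(-sqrt(5)/2 - 1/2) + 2*(1)*conj(-1/2 + sqrt(5)/2) + 5*(1)*conj(0)
  = (2) + (-sqrt(5) - 1) + (-1 + sqrt(5)) + (0)
  = 0.
Dividing by |G| = 10 gives 0/10 = 0, matching the row-orthogonality relation <chi_1, chi_4> = [chi_1 = chi_4].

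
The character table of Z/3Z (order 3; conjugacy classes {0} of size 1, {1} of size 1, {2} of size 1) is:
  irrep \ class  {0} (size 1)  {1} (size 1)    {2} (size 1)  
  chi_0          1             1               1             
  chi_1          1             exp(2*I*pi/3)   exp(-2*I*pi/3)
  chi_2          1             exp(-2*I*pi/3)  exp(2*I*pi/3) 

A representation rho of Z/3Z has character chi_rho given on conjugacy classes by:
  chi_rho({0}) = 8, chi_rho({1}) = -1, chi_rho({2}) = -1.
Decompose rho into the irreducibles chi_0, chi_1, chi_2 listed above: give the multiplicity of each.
Multiplicities: chi_0: 2, chi_1: 3, chi_2: 3.

Working: Use <chi_rho, chi> = (1/|G|) sum_C |C| * chi_rho(C) * conj(chi(C)) with |G| = 3 for each irreducible chi in the table:
  <chi_rho, chi_0> = (1/3)[1*(8)*conj(1) + 1*(-1)*conj(1) + 1*(-1)*conj(1)]
      = (1/3)[(8) + (-1) + (-1)] = 6/3 = 2
  <chi_rho, chi_1> = (1/3)[1*(8)*conj(1) + 1*(-1)*conj(exp(2*I*pi/3)) + 1*(-1)*conj(exp(-2*I*pi/3))]
      = (1/3)[(8) + (3 + 2*exp(-2*I*pi/3) + 3*exp(2*I*pi/3)) + (3 + 3*exp(-2*I*pi/3) + 2*exp(2*I*pi/3))] = 9/3 = 3
  <chi_rho, chi_2> = (1/3)[1*(8)*conj(1) + 1*(-1)*conj(exp(-2*I*pi/3)) + 1*(-1)*conj(exp(2*I*pi/3))]
      = (1/3)[(8) + (3 + 3*exp(-2*I*pi/3) + 2*exp(2*I*pi/3)) + (3 + 2*exp(-2*I*pi/3) + 3*exp(2*I*pi/3))] = 9/3 = 3
(Exp terms are combined using exp(i*s)*conj(exp(i*t)) = exp(i*(s-t)), and sums of them are collapsed using the identity that for every m > 1 the m distinct m-th roots of unity sum to 0, e.g. 1 + exp(2*I*pi/3) + exp(-2*I*pi/3) = 0.)
Dimension check: dim(rho) = sum (mult * dim) = 2*1 + 3*1 + 3*1 = 8 = chi_rho(e) = 8.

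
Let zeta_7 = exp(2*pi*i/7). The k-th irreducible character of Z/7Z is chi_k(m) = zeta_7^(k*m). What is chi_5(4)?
chi_5(4) = zeta_7^20 = exp(-2*I*pi/7)

Reasoning: chi_5(4) = zeta_7^(5*4) = zeta_7^20. Since zeta_7^7 = 1, this equals zeta_7^6 = exp(2*pi*i*6/7) = exp(-2*I*pi/7).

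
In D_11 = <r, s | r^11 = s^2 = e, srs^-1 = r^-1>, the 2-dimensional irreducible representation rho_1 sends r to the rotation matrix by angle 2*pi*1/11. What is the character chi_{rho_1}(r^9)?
chi_{rho_1}(r^9) = 2*cos(2*pi*1*9/11) = 2*cos(4*pi/11)

Why: rho_1(r^9) is rotation by angle 2*pi*1*9/11, whose trace is 2*cos(2*pi*1*9/11) = 2*cos(4*pi/11).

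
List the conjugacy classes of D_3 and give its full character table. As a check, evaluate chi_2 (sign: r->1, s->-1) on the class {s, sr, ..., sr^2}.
Conjugacy classes: {e} of size 1, {r^1, r^2} of size 2, {s, sr, ..., sr^2} of size 3.
Character table:
  irrep \ class              {e} (size 1)  {r^1, r^2} (size 2)  {s, sr, ..., sr^2} (size 3)
  chi_1 (triv)               1             1                    1                          
  chi_2 (sign: r->1, s->-1)  1             1                    -1                         
  chi_3 (2d, j=1)            2             -1                   0                          

Spot check: chi_2 (sign: r->1, s->-1) on {s, sr, ..., sr^2} = -1.

Justification: D_3 has order 2*3 = 6 with 3 conjugacy classes, hence 3 irreducibles. Sum of squared dims 1 + 1 + 4 = 6 = |G|. Linear characters come from the abelianisation; the 2-dimensional irreps have character r^k -> 2*cos(2*pi*j*k/3), reflections -> 0.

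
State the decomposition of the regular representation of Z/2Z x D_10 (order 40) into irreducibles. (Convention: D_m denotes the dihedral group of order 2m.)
Each irreducible V_i of dimension d_i appears with multiplicity d_i, i.e. rho_reg = (direct sum over all irreducibles V_i) d_i V_i. The irreducible dimensions for Z/2Z x D_10 are 1, 1, 1, 1, 1, 1, 1, 1, 2, 2, 2, 2, 2, 2, 2, 2: 8 irreducibles of dimension 1, each with multiplicity 1; 8 irreducibles of dimension 2, each with multiplicity 2. Total dimension 8*1*1 + 8*2*2 = 40 = |G|.

Justification: General theorem: in the regular representation of a finite group G, each irreducible appears with multiplicity equal to its dimension. Check: dim(rho_reg) = sum d_i^2 = 1 + 1 + 1 + 1 + 1 + 1 + 1 + 1 + 4 + 4 + 4 + 4 + 4 + 4 + 4 + 4 = 40 = |G|.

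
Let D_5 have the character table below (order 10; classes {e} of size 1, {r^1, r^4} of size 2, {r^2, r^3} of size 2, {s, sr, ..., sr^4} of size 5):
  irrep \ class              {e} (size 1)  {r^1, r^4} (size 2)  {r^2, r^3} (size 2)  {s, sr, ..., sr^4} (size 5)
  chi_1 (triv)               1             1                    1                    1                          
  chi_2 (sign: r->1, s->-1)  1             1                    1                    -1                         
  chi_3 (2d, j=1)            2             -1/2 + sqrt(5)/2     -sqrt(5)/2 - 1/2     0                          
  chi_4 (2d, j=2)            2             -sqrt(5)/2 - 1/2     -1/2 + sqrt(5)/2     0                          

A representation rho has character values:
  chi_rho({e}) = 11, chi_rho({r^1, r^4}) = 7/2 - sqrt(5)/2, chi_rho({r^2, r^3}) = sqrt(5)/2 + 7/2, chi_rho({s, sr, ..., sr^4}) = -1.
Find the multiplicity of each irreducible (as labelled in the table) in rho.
Multiplicities: chi_1: 2, chi_2: 3, chi_3: 1, chi_4: 2.

Working: Use <chi_rho, chi> = (1/|G|) sum_C |C| * chi_rho(C) * conj(chi(C)) with |G| = 10 for each irreducible chi in the table:
  <chi_rho, chi_1> = (1/10)[1*(11)*conj(1) + 2*(7/2 - sqrt(5)/2)*conj(1) + 2*(sqrt(5)/2 + 7/2)*conj(1) + 5*(-1)*conj(1)]
      = (1/10)[(11) + (7 - sqrt(5)) + (sqrt(5) + 7) + (-5)] = 20/10 = 2
  <chi_rho, chi_2> = (1/10)[1*(11)*conj(1) + 2*(7/2 - sqrt(5)/2)*conj(1) + 2*(sqrt(5)/2 + 7/2)*conj(1) + 5*(-1)*conj(-1)]
      = (1/10)[(11) + (7 - sqrt(5)) + (sqrt(5) + 7) + (5)] = 30/10 = 3
  <chi_rho, chi_3> = (1/10)[1*(11)*conj(2) + 2*(7/2 - sqrt(5)/2)*conj(-1/2 + sqrt(5)/2) + 2*(sqrt(5)/2 + 7/2)*conj(-sqrt(5)/2 - 1/2) + 5*(-1)*conj(0)]
      = (1/10)[(22) + (-6 + 4*sqrt(5)) + (-4*sqrt(5) - 6) + (0)] = 10/10 = 1
  <chi_rho, chi_4> = (1/10)[1*(11)*conj(2) + 2*(7/2 - sqrt(5)/2)*conj(-sqrt(5)/2 - 1/2) + 2*(sqrt(5)/2 + 7/2)*conj(-1/2 + sqrt(5)/2) + 5*(-1)*conj(0)]
      = (1/10)[(22) + (-3*sqrt(5) - 1) + (-1 + 3*sqrt(5)) + (0)] = 20/10 = 2
Dimension check: dim(rho) = sum (mult * dim) = 2*1 + 3*1 + 1*2 + 2*2 = 11 = chi_rho(e) = 11.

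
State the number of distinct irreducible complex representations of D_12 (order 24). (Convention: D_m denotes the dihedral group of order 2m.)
9

Why: The number of irreducible complex representations of a finite group equals its number of conjugacy classes. D_12 has 9 conjugacy classes (n/2 + 3 for n even), so D_12 (order 24) has exactly 9 irreducible complex representations.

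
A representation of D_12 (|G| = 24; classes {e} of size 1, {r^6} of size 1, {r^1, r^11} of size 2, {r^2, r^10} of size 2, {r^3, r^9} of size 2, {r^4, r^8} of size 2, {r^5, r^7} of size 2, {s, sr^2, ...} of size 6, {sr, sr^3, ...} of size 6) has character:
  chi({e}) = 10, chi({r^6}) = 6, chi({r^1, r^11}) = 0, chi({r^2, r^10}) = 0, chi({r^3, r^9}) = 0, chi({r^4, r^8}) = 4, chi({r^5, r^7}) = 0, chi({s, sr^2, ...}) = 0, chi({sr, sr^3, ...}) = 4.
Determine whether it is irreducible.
Not irreducible (reducible): <chi, chi> = 11 > 1.

Argument: <chi, chi> = (1/|G|) sum_C |C| * |chi(C)|^2 = (1/24)[1*|10|^2 + 1*|6|^2 + 2*|0|^2 + 2*|0|^2 + 2*|0|^2 + 2*|4|^2 + 2*|0|^2 + 6*|0|^2 + 6*|4|^2]
  = (1/24)[(100) + (36) + (0) + (0) + (0) + (32) + (0) + (0) + (96)] = 264/24 = 11.
A character is irreducible iff <chi, chi> = 1, so this representation is reducible.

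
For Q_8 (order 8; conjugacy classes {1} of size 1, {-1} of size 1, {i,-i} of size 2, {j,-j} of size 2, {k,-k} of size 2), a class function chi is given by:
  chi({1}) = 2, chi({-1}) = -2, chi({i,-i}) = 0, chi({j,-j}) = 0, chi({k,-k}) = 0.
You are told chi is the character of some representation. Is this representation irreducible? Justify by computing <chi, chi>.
Irreducible: <chi, chi> = 1.

Argument: <chi, chi> = (1/|G|) sum_C |C| * |chi(C)|^2 = (1/8)[1*|2|^2 + 1*|-2|^2 + 2*|0|^2 + 2*|0|^2 + 2*|0|^2]
  = (1/8)[(4) + (4) + (0) + (0) + (0)] = 8/8 = 1.
A character is irreducible iff <chi, chi> = 1, so this representation is irreducible.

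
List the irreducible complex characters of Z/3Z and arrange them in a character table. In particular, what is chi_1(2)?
Character table of Z/3Z (irreps indexed chi_0,...,chi_2 with chi_k(m) = zeta_3^(k*m), zeta_3 = exp(2*pi*i/3)):
  irrep \ class  {0} (size 1)  {1} (size 1)    {2} (size 1)  
  chi_0          1             1               1             
  chi_1          1             exp(2*I*pi/3)   exp(-2*I*pi/3)
  chi_2          1             exp(-2*I*pi/3)  exp(2*I*pi/3) 

Spot check: chi_1(2) = zeta_3^(1*2) = zeta_3^2 = exp(-2*I*pi/3).

Explanation: Z/3Z is abelian, so all 3 irreducible complex representations are 1-dimensional. They are given by chi_k(m) = zeta_3^(k*m) for k = 0,...,2. Row orthogonality: sum_m chi_k(m) conj(chi_l(m)) = 3 * [k = l].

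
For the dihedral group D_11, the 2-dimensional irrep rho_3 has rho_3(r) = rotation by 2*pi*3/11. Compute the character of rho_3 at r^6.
chi_{rho_3}(r^6) = 2*cos(2*pi*3*6/11) = -2*cos(3*pi/11)

Details: rho_3(r^6) is rotation by angle 2*pi*3*6/11, whose trace is 2*cos(2*pi*3*6/11) = -2*cos(3*pi/11).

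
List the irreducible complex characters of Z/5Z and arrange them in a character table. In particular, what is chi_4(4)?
Character table of Z/5Z (irreps indexed chi_0,...,chi_4 with chi_k(m) = zeta_5^(k*m), zeta_5 = exp(2*pi*i/5)):
  irrep \ class  {0} (size 1)  {1} (size 1)    {2} (size 1)    {3} (size 1)    {4} (size 1)  
  chi_0          1             1               1               1               1             
  chi_1          1             exp(2*I*pi/5)   exp(4*I*pi/5)   exp(-4*I*pi/5)  exp(-2*I*pi/5)
  chi_2          1             exp(4*I*pi/5)   exp(-2*I*pi/5)  exp(2*I*pi/5)   exp(-4*I*pi/5)
  chi_3          1             exp(-4*I*pi/5)  exp(2*I*pi/5)   exp(-2*I*pi/5)  exp(4*I*pi/5) 
  chi_4          1             exp(-2*I*pi/5)  exp(-4*I*pi/5)  exp(4*I*pi/5)   exp(2*I*pi/5) 

Spot check: chi_4(4) = zeta_5^(4*4) = zeta_5^16 = exp(2*I*pi/5).

Reasoning: Z/5Z is abelian, so all 5 irreducible complex representations are 1-dimensional. They are given by chi_k(m) = zeta_5^(k*m) for k = 0,...,4. Row orthogonality: sum_m chi_k(m) conj(chi_l(m)) = 5 * [k = l].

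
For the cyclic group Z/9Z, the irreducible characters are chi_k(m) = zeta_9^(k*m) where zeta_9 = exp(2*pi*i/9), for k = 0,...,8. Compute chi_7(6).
chi_7(6) = zeta_9^42 = exp(-2*I*pi/3)

chi_7(6) = zeta_9^(7*6) = zeta_9^42. Since zeta_9^9 = 1, this equals zeta_9^6 = exp(2*pi*i*6/9) = exp(-2*I*pi/3).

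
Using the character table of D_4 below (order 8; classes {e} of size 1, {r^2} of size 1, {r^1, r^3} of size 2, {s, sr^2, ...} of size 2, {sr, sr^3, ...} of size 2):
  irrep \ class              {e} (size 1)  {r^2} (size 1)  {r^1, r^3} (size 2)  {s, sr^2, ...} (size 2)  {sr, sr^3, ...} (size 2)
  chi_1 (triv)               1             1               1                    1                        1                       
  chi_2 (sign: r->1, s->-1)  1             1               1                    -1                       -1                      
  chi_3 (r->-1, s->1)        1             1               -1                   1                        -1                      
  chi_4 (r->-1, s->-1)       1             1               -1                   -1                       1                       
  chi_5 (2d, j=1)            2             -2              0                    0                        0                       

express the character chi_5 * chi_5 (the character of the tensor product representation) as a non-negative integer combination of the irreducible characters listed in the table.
chi_5 tensor chi_5 = chi_1 + chi_2 + chi_3 + chi_4 (all other irreducibles have multiplicity 0).

Proof sketch: The character of a tensor product is the pointwise product (chi_5 * chi_5)(C) = chi_5(C) * chi_5(C):
  {e}: (2)*(2), {r^2}: (-2)*(-2), {r^1, r^3}: (0)*(0), {s, sr^2, ...}: (0)*(0), {sr, sr^3, ...}: (0)*(0)
so (chi_5 * chi_5) takes values
  {e} -> 4, {r^2} -> 4, {r^1, r^3} -> 0, {s, sr^2, ...} -> 0, {sr, sr^3, ...} -> 0.
Now take the inner product of this character with each irreducible chi from the table, <chi_5*chi_5, chi> = (1/8) sum_C |C| (chi_5*chi_5)(C) conj(chi(C)):
  <chi_5*chi_5, chi_1> = (1/8)[1*(4)*conj(1) + 1*(4)*conj(1) + 2*(0)*conj(1) + 2*(0)*conj(1) + 2*(0)*conj(1)]
      = (1/8)[(4) + (4) + (0) + (0) + (0)] = 8/8 = 1
  <chi_5*chi_5, chi_2> = (1/8)[1*(4)*conj(1) + 1*(4)*conj(1) + 2*(0)*conj(1) + 2*(0)*conj(-1) + 2*(0)*conj(-1)]
      = (1/8)[(4) + (4) + (0) + (0) + (0)] = 8/8 = 1
  <chi_5*chi_5, chi_3> = (1/8)[1*(4)*conj(1) + 1*(4)*conj(1) + 2*(0)*conj(-1) + 2*(0)*conj(1) + 2*(0)*conj(-1)]
      = (1/8)[(4) + (4) + (0) + (0) + (0)] = 8/8 = 1
  <chi_5*chi_5, chi_4> = (1/8)[1*(4)*conj(1) + 1*(4)*conj(1) + 2*(0)*conj(-1) + 2*(0)*conj(-1) + 2*(0)*conj(1)]
      = (1/8)[(4) + (4) + (0) + (0) + (0)] = 8/8 = 1
  <chi_5*chi_5, chi_5> = (1/8)[1*(4)*conj(2) + 1*(4)*conj(-2) + 2*(0)*conj(0) + 2*(0)*conj(0) + 2*(0)*conj(0)]
      = (1/8)[(8) + (-8) + (0) + (0) + (0)] = 0/8 = 0
Hence the multiplicities are chi_1: 1, chi_2: 1, chi_3: 1, chi_4: 1. Dimension check: dim(chi_5)*dim(chi_5) = 2*2 = 4 and sum (mult * dim) = 1*1 + 1*1 + 1*1 + 1*1 = 4.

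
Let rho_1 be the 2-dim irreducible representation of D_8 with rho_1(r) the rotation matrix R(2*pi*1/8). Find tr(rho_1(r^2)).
chi_{rho_1}(r^2) = 2*cos(2*pi*1*2/8) = 0

Solution. rho_1(r^2) is rotation by angle 2*pi*1*2/8, whose trace is 2*cos(2*pi*1*2/8) = 0.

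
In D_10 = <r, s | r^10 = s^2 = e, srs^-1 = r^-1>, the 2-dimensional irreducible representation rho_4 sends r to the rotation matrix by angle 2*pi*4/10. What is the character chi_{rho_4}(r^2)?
chi_{rho_4}(r^2) = 2*cos(2*pi*4*2/10) = -1/2 + sqrt(5)/2

Details: rho_4(r^2) is rotation by angle 2*pi*4*2/10, whose trace is 2*cos(2*pi*4*2/10) = -1/2 + sqrt(5)/2.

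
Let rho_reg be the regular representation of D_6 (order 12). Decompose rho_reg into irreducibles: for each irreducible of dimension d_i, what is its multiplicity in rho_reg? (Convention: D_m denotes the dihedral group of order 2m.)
Each irreducible V_i of dimension d_i appears with multiplicity d_i, i.e. rho_reg = (direct sum over all irreducibles V_i) d_i V_i. The irreducible dimensions for D_6 are 1, 1, 1, 1, 2, 2: 4 irreducibles of dimension 1, each with multiplicity 1; 2 irreducibles of dimension 2, each with multiplicity 2. Total dimension 4*1*1 + 2*2*2 = 12 = |G|.

Reasoning: General theorem: in the regular representation of a finite group G, each irreducible appears with multiplicity equal to its dimension. Check: dim(rho_reg) = sum d_i^2 = 1 + 1 + 1 + 1 + 4 + 4 = 12 = |G|.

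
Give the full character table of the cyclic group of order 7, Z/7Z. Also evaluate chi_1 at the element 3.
Character table of Z/7Z (irreps indexed chi_0,...,chi_6 with chi_k(m) = zeta_7^(k*m), zeta_7 = exp(2*pi*i/7)):
  irrep \ class  {0} (size 1)  {1} (size 1)    {2} (size 1)    {3} (size 1)    {4} (size 1)    {5} (size 1)    {6} (size 1)  
  chi_0          1             1               1               1               1               1               1             
  chi_1          1             exp(2*I*pi/7)   exp(4*I*pi/7)   exp(6*I*pi/7)   exp(-6*I*pi/7)  exp(-4*I*pi/7)  exp(-2*I*pi/7)
  chi_2          1             exp(4*I*pi/7)   exp(-6*I*pi/7)  exp(-2*I*pi/7)  exp(2*I*pi/7)   exp(6*I*pi/7)   exp(-4*I*pi/7)
  chi_3          1             exp(6*I*pi/7)   exp(-2*I*pi/7)  exp(4*I*pi/7)   exp(-4*I*pi/7)  exp(2*I*pi/7)   exp(-6*I*pi/7)
  chi_4          1             exp(-6*I*pi/7)  exp(2*I*pi/7)   exp(-4*I*pi/7)  exp(4*I*pi/7)   exp(-2*I*pi/7)  exp(6*I*pi/7) 
  chi_5          1             exp(-4*I*pi/7)  exp(6*I*pi/7)   exp(2*I*pi/7)   exp(-2*I*pi/7)  exp(-6*I*pi/7)  exp(4*I*pi/7) 
  chi_6          1             exp(-2*I*pi/7)  exp(-4*I*pi/7)  exp(-6*I*pi/7)  exp(6*I*pi/7)   exp(4*I*pi/7)   exp(2*I*pi/7) 

Spot check: chi_1(3) = zeta_7^(1*3) = zeta_7^3 = exp(6*I*pi/7).

Details: Z/7Z is abelian, so all 7 irreducible complex representations are 1-dimensional. They are given by chi_k(m) = zeta_7^(k*m) for k = 0,...,6. Row orthogonality: sum_m chi_k(m) conj(chi_l(m)) = 7 * [k = l].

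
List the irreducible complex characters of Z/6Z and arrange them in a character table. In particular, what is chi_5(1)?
Character table of Z/6Z (irreps indexed chi_0,...,chi_5 with chi_k(m) = zeta_6^(k*m), zeta_6 = exp(2*pi*i/6)):
  irrep \ class  {0} (size 1)  {1} (size 1)    {2} (size 1)    {3} (size 1)  {4} (size 1)    {5} (size 1)  
  chi_0          1             1               1               1             1               1             
  chi_1          1             exp(I*pi/3)     exp(2*I*pi/3)   -1            exp(-2*I*pi/3)  exp(-I*pi/3)  
  chi_2          1             exp(2*I*pi/3)   exp(-2*I*pi/3)  1             exp(2*I*pi/3)   exp(-2*I*pi/3)
  chi_3          1             -1              1               -1            1               -1            
  chi_4          1             exp(-2*I*pi/3)  exp(2*I*pi/3)   1             exp(-2*I*pi/3)  exp(2*I*pi/3) 
  chi_5          1             exp(-I*pi/3)    exp(-2*I*pi/3)  -1            exp(2*I*pi/3)   exp(I*pi/3)   

Spot check: chi_5(1) = zeta_6^(5*1) = zeta_6^5 = exp(-I*pi/3).

Details: Z/6Z is abelian, so all 6 irreducible complex representations are 1-dimensional. They are given by chi_k(m) = zeta_6^(k*m) for k = 0,...,5. Row orthogonality: sum_m chi_k(m) conj(chi_l(m)) = 6 * [k = l].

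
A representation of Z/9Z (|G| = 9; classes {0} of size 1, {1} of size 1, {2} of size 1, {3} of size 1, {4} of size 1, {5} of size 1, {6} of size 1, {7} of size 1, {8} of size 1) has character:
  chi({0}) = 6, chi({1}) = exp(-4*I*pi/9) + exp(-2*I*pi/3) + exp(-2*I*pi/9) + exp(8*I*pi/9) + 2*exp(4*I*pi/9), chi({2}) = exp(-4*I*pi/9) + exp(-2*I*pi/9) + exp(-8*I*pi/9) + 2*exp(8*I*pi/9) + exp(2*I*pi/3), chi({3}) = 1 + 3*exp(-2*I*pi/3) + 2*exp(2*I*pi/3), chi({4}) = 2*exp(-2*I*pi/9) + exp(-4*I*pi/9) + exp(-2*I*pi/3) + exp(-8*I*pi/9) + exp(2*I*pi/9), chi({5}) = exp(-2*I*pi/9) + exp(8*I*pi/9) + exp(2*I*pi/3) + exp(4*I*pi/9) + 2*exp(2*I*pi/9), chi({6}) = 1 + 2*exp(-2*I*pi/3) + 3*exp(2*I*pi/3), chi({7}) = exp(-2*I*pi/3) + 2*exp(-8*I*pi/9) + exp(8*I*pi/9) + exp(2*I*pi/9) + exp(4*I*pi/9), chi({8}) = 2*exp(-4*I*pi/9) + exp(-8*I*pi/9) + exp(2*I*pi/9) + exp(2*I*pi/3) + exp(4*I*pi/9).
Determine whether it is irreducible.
Not irreducible (reducible): <chi, chi> = 8 > 1.

Working: <chi, chi> = (1/|G|) sum_C |C| * |chi(C)|^2 = (1/9)[1*|6|^2 + 1*|exp(-4*I*pi/9) + exp(-2*I*pi/3) + exp(-2*I*pi/9) + exp(8*I*pi/9) + 2*exp(4*I*pi/9)|^2 + 1*|exp(-4*I*pi/9) + exp(-2*I*pi/9) + exp(-8*I*pi/9) + 2*exp(8*I*pi/9) + exp(2*I*pi/3)|^2 + 1*|1 + 3*exp(-2*I*pi/3) + 2*exp(2*I*pi/3)|^2 + 1*|2*exp(-2*I*pi/9) + exp(-4*I*pi/9) + exp(-2*I*pi/3) + exp(-8*I*pi/9) + exp(2*I*pi/9)|^2 + 1*|exp(-2*I*pi/9) + exp(8*I*pi/9) + exp(2*I*pi/3) + exp(4*I*pi/9) + 2*exp(2*I*pi/9)|^2 + 1*|1 + 2*exp(-2*I*pi/3) + 3*exp(2*I*pi/3)|^2 + 1*|exp(-2*I*pi/3) + 2*exp(-8*I*pi/9) + exp(8*I*pi/9) + exp(2*I*pi/9) + exp(4*I*pi/9)|^2 + 1*|2*exp(-4*I*pi/9) + exp(-8*I*pi/9) + exp(2*I*pi/9) + exp(2*I*pi/3) + exp(4*I*pi/9)|^2]
  = (1/9)[(36) + (8 + 4*exp(-4*I*pi/9) + 3*exp(-2*I*pi/3) + 5*exp(-8*I*pi/9) + 2*exp(-2*I*pi/9) + 2*exp(2*I*pi/9) + 5*exp(8*I*pi/9) + 3*exp(2*I*pi/3) + 4*exp(4*I*pi/9)) + (8 + 5*exp(-2*I*pi/9) + 3*exp(-2*I*pi/3) + 2*exp(-4*I*pi/9) + 4*exp(-8*I*pi/9) + 4*exp(8*I*pi/9) + 2*exp(4*I*pi/9) + 3*exp(2*I*pi/3) + 5*exp(2*I*pi/9)) + (3) + (8 + 5*exp(-4*I*pi/9) + 3*exp(-2*I*pi/3) + 4*exp(-2*I*pi/9) + 2*exp(-8*I*pi/9) + 2*exp(8*I*pi/9) + 4*exp(2*I*pi/9) + 3*exp(2*I*pi/3) + 5*exp(4*I*pi/9)) + (8 + 5*exp(-4*I*pi/9) + 3*exp(-2*I*pi/3) + 4*exp(-2*I*pi/9) + 2*exp(-8*I*pi/9) + 2*exp(8*I*pi/9) + 4*exp(2*I*pi/9) + 3*exp(2*I*pi/3) + 5*exp(4*I*pi/9)) + (3) + (8 + 5*exp(-2*I*pi/9) + 3*exp(-2*I*pi/3) + 2*exp(-4*I*pi/9) + 4*exp(-8*I*pi/9) + 4*exp(8*I*pi/9) + 2*exp(4*I*pi/9) + 3*exp(2*I*pi/3) + 5*exp(2*I*pi/9)) + (8 + 4*exp(-4*I*pi/9) + 3*exp(-2*I*pi/3) + 5*exp(-8*I*pi/9) + 2*exp(-2*I*pi/9) + 2*exp(2*I*pi/9) + 5*exp(8*I*pi/9) + 3*exp(2*I*pi/3) + 4*exp(4*I*pi/9))] = 72/9 = 8.
(Exp terms are combined using exp(i*s)*conj(exp(i*t)) = exp(i*(s-t)), and sums of them are collapsed using the identity that for every m > 1 the m distinct m-th roots of unity sum to 0, e.g. 1 + exp(2*I*pi/3) + exp(-2*I*pi/3) = 0.)
A character is irreducible iff <chi, chi> = 1, so this representation is reducible.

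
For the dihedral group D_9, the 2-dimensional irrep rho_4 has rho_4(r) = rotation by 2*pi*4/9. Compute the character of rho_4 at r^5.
chi_{rho_4}(r^5) = 2*cos(2*pi*4*5/9) = 2*cos(40*pi/9)

Solution. rho_4(r^5) is rotation by angle 2*pi*4*5/9, whose trace is 2*cos(2*pi*4*5/9) = 2*cos(40*pi/9).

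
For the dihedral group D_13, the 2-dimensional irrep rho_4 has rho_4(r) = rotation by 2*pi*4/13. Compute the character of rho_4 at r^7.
chi_{rho_4}(r^7) = 2*cos(2*pi*4*7/13) = 2*cos(56*pi/13)

Explanation: rho_4(r^7) is rotation by angle 2*pi*4*7/13, whose trace is 2*cos(2*pi*4*7/13) = 2*cos(56*pi/13).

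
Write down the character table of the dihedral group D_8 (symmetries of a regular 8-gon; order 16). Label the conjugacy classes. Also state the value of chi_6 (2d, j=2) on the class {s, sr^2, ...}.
Conjugacy classes: {e} of size 1, {r^4} of size 1, {r^1, r^7} of size 2, {r^2, r^6} of size 2, {r^3, r^5} of size 2, {s, sr^2, ...} of size 4, {sr, sr^3, ...} of size 4.
Character table:
  irrep \ class              {e} (size 1)  {r^4} (size 1)  {r^1, r^7} (size 2)  {r^2, r^6} (size 2)  {r^3, r^5} (size 2)  {s, sr^2, ...} (size 4)  {sr, sr^3, ...} (size 4)
  chi_1 (triv)               1             1               1                    1                    1                    1                        1                       
  chi_2 (sign: r->1, s->-1)  1             1               1                    1                    1                    -1                       -1                      
  chi_3 (r->-1, s->1)        1             1               -1                   1                    -1                   1                        -1                      
  chi_4 (r->-1, s->-1)       1             1               -1                   1                    -1                   -1                       1                       
  chi_5 (2d, j=1)            2             -2              sqrt(2)              0                    -sqrt(2)             0                        0                       
  chi_6 (2d, j=2)            2             2               0                    -2                   0                    0                        0                       
  chi_7 (2d, j=3)            2             -2              -sqrt(2)             0                    sqrt(2)              0                        0                       

Spot check: chi_6 (2d, j=2) on {s, sr^2, ...} = 0.

Proof sketch: D_8 has order 2*8 = 16 with 7 conjugacy classes, hence 7 irreducibles. Sum of squared dims 1 + 1 + 1 + 1 + 4 + 4 + 4 = 16 = |G|. Linear characters come from the abelianisation; the 2-dimensional irreps have character r^k -> 2*cos(2*pi*j*k/8), reflections -> 0.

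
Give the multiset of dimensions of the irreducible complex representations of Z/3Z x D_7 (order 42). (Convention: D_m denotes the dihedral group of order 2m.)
Dimensions: 1, 1, 1, 1, 1, 1, 2, 2, 2, 2, 2, 2, 2, 2, 2

Working: There are 15 irreducibles (= number of conjugacy classes). Their dimensions d_i satisfy sum d_i^2 = |G| = 42: 1 + 1 + 1 + 1 + 1 + 1 + 4 + 4 + 4 + 4 + 4 + 4 + 4 + 4 + 4 = 42. (For the product with Z/3Z: each of the 3 1-dim characters of Z/3Z tensors with each irrep of D_7, giving 3 copies of each D_7-dimension.)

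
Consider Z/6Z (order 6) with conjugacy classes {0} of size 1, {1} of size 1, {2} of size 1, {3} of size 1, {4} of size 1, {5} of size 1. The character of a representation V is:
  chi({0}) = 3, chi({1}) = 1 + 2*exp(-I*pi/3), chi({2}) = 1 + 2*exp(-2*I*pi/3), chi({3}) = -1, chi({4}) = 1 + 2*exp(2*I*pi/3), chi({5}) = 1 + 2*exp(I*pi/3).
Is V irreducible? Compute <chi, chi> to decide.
Not irreducible (reducible): <chi, chi> = 5 > 1.

Reasoning: <chi, chi> = (1/|G|) sum_C |C| * |chi(C)|^2 = (1/6)[1*|3|^2 + 1*|1 + 2*exp(-I*pi/3)|^2 + 1*|1 + 2*exp(-2*I*pi/3)|^2 + 1*|-1|^2 + 1*|1 + 2*exp(2*I*pi/3)|^2 + 1*|1 + 2*exp(I*pi/3)|^2]
  = (1/6)[(9) + (7) + (3) + (1) + (3) + (7)] = 30/6 = 5.
(Exp terms are combined using exp(i*s)*conj(exp(i*t)) = exp(i*(s-t)), and sums of them are collapsed using the identity that for every m > 1 the m distinct m-th roots of unity sum to 0, e.g. 1 + exp(2*I*pi/3) + exp(-2*I*pi/3) = 0.)
A character is irreducible iff <chi, chi> = 1, so this representation is reducible.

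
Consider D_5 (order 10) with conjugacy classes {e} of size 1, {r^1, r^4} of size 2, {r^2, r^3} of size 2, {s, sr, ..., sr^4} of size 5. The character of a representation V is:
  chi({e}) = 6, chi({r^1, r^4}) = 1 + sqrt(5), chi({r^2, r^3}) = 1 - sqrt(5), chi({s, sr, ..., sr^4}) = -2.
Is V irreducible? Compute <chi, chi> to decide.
Not irreducible (reducible): <chi, chi> = 8 > 1.

<chi, chi> = (1/|G|) sum_C |C| * |chi(C)|^2 = (1/10)[1*|6|^2 + 2*|1 + sqrt(5)|^2 + 2*|1 - sqrt(5)|^2 + 5*|-2|^2]
  = (1/10)[(36) + (4*sqrt(5) + 12) + (12 - 4*sqrt(5)) + (20)] = 80/10 = 8.
A character is irreducible iff <chi, chi> = 1, so this representation is reducible.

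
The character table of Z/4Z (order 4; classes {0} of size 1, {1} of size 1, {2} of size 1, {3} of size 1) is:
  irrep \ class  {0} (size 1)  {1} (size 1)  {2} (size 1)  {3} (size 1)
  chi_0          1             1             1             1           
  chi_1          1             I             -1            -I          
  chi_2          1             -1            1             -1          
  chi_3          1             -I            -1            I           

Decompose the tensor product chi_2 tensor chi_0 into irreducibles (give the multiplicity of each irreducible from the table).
chi_2 tensor chi_0 = chi_2 (all other irreducibles have multiplicity 0).

Solution. The character of a tensor product is the pointwise product (chi_2 * chi_0)(C) = chi_2(C) * chi_0(C):
  {0}: (1)*(1), {1}: (-1)*(1), {2}: (1)*(1), {3}: (-1)*(1)
so (chi_2 * chi_0) takes values
  {0} -> 1, {1} -> -1, {2} -> 1, {3} -> -1.
Now take the inner product of this character with each irreducible chi from the table, <chi_2*chi_0, chi> = (1/4) sum_C |C| (chi_2*chi_0)(C) conj(chi(C)):
  <chi_2*chi_0, chi_0> = (1/4)[1*(1)*conj(1) + 1*(-1)*conj(1) + 1*(1)*conj(1) + 1*(-1)*conj(1)]
      = (1/4)[(1) + (-1) + (1) + (-1)] = 0/4 = 0
  <chi_2*chi_0, chi_1> = (1/4)[1*(1)*conj(1) + 1*(-1)*conj(I) + 1*(1)*conj(-1) + 1*(-1)*conj(-I)]
      = (1/4)[(1) + (I) + (-1) + (-I)] = 0/4 = 0
  <chi_2*chi_0, chi_2> = (1/4)[1*(1)*conj(1) + 1*(-1)*conj(-1) + 1*(1)*conj(1) + 1*(-1)*conj(-1)]
      = (1/4)[(1) + (1) + (1) + (1)] = 4/4 = 1
  <chi_2*chi_0, chi_3> = (1/4)[1*(1)*conj(1) + 1*(-1)*conj(-I) + 1*(1)*conj(-1) + 1*(-1)*conj(I)]
      = (1/4)[(1) + (-I) + (-1) + (I)] = 0/4 = 0
(Exp terms are combined using exp(i*s)*conj(exp(i*t)) = exp(i*(s-t)), and sums of them are collapsed using the identity that for every m > 1 the m distinct m-th roots of unity sum to 0, e.g. 1 + exp(2*I*pi/3) + exp(-2*I*pi/3) = 0.)
Hence the multiplicities are chi_2: 1. Dimension check: dim(chi_2)*dim(chi_0) = 1*1 = 1 and sum (mult * dim) = 1*1 = 1.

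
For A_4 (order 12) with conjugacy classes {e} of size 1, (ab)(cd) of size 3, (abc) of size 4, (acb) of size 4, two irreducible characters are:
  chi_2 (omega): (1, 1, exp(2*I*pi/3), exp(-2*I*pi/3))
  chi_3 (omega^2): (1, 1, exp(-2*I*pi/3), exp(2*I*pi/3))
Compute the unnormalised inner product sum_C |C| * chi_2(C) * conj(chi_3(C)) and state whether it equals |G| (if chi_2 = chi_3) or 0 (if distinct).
Sum = 0; so <chi_2, chi_3> = 0 (distinct irreducibles are orthogonal).

Solution. Compute term by term over conjugacy classes (|C| * chi_2(C) * conj(chi_3(C))):
  1*(1)*conj(1) + 3*(1)*conj(1) + 4*(exp(2*I*pi/3))*conj(exp(-2*I*pi/3)) + 4*(exp(-2*I*pi/3))*conj(exp(2*I*pi/3))
  = (1) + (3) + (4*exp(-2*I*pi/3)) + (4*exp(2*I*pi/3))
  = 0.
(Exp terms are combined using exp(i*s)*conj(exp(i*t)) = exp(i*(s-t)), and sums of them are collapsed using the identity that for every m > 1 the m distinct m-th roots of unity sum to 0, e.g. 1 + exp(2*I*pi/3) + exp(-2*I*pi/3) = 0.)
Dividing by |G| = 12 gives 0/12 = 0, matching the row-orthogonality relation <chi_2, chi_3> = [chi_2 = chi_3].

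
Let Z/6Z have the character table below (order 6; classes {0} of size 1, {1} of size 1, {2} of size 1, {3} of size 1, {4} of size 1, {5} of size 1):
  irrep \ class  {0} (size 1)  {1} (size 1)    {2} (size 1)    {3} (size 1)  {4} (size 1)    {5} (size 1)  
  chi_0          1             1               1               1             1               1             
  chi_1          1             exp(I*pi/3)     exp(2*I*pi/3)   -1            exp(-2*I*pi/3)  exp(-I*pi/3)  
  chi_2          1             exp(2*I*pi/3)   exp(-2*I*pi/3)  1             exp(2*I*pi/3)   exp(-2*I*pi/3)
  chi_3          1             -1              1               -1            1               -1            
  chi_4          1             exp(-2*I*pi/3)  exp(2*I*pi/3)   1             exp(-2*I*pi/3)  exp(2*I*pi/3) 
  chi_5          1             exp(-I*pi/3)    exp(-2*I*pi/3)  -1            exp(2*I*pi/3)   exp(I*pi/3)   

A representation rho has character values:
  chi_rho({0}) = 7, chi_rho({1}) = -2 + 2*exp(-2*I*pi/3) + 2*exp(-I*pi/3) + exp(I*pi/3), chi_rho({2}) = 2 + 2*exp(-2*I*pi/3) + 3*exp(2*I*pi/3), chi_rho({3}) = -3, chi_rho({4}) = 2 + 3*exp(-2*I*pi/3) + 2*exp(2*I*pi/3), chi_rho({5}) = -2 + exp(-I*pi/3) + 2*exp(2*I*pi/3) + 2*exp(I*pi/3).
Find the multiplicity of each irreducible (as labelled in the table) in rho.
Multiplicities: chi_0: 0, chi_1: 1, chi_2: 0, chi_3: 2, chi_4: 2, chi_5: 2.

Details: Use <chi_rho, chi> = (1/|G|) sum_C |C| * chi_rho(C) * conj(chi(C)) with |G| = 6 for each irreducible chi in the table:
  <chi_rho, chi_0> = (1/6)[1*(7)*conj(1) + 1*(-2 + 2*exp(-2*I*pi/3) + 2*exp(-I*pi/3) + exp(I*pi/3))*conj(1) + 1*(2 + 2*exp(-2*I*pi/3) + 3*exp(2*I*pi/3))*conj(1) + 1*(-3)*conj(1) + 1*(2 + 3*exp(-2*I*pi/3) + 2*exp(2*I*pi/3))*conj(1) + 1*(-2 + exp(-I*pi/3) + 2*exp(2*I*pi/3) + 2*exp(I*pi/3))*conj(1)]
      = (1/6)[(7) + (-2 + 2*exp(-2*I*pi/3) + 2*exp(-I*pi/3) + exp(I*pi/3)) + (2 + 2*exp(-2*I*pi/3) + 3*exp(2*I*pi/3)) + (-3) + (2 + 3*exp(-2*I*pi/3) + 2*exp(2*I*pi/3)) + (-2 + exp(-I*pi/3) + 2*exp(2*I*pi/3) + 2*exp(I*pi/3))] = 0/6 = 0
  <chi_rho, chi_1> = (1/6)[1*(7)*conj(1) + 1*(-2 + 2*exp(-2*I*pi/3) + 2*exp(-I*pi/3) + exp(I*pi/3))*conj(exp(I*pi/3)) + 1*(2 + 2*exp(-2*I*pi/3) + 3*exp(2*I*pi/3))*conj(exp(2*I*pi/3)) + 1*(-3)*conj(-1) + 1*(2 + 3*exp(-2*I*pi/3) + 2*exp(2*I*pi/3))*conj(exp(-2*I*pi/3)) + 1*(-2 + exp(-I*pi/3) + 2*exp(2*I*pi/3) + 2*exp(I*pi/3))*conj(exp(-I*pi/3))]
      = (1/6)[(7) + (-3) + (1) + (3) + (1) + (-3)] = 6/6 = 1
  <chi_rho, chi_2> = (1/6)[1*(7)*conj(1) + 1*(-2 + 2*exp(-2*I*pi/3) + 2*exp(-I*pi/3) + exp(I*pi/3))*conj(exp(2*I*pi/3)) + 1*(2 + 2*exp(-2*I*pi/3) + 3*exp(2*I*pi/3))*conj(exp(-2*I*pi/3)) + 1*(-3)*conj(1) + 1*(2 + 3*exp(-2*I*pi/3) + 2*exp(2*I*pi/3))*conj(exp(2*I*pi/3)) + 1*(-2 + exp(-I*pi/3) + 2*exp(2*I*pi/3) + 2*exp(I*pi/3))*conj(exp(-2*I*pi/3))]
      = (1/6)[(7) + (-2 + exp(-I*pi/3) + 2*exp(2*I*pi/3) - 2*exp(-2*I*pi/3)) + (2 + 3*exp(-2*I*pi/3) + 2*exp(2*I*pi/3)) + (-3) + (2 + 2*exp(-2*I*pi/3) + 3*exp(2*I*pi/3)) + (-2 + 2*exp(-2*I*pi/3) - 2*exp(2*I*pi/3) + exp(I*pi/3))] = 0/6 = 0
  <chi_rho, chi_3> = (1/6)[1*(7)*conj(1) + 1*(-2 + 2*exp(-2*I*pi/3) + 2*exp(-I*pi/3) + exp(I*pi/3))*conj(-1) + 1*(2 + 2*exp(-2*I*pi/3) + 3*exp(2*I*pi/3))*conj(1) + 1*(-3)*conj(-1) + 1*(2 + 3*exp(-2*I*pi/3) + 2*exp(2*I*pi/3))*conj(1) + 1*(-2 + exp(-I*pi/3) + 2*exp(2*I*pi/3) + 2*exp(I*pi/3))*conj(-1)]
      = (1/6)[(7) + (2 - exp(I*pi/3) - 2*exp(-I*pi/3) - 2*exp(-2*I*pi/3)) + (2 + 2*exp(-2*I*pi/3) + 3*exp(2*I*pi/3)) + (3) + (2 + 3*exp(-2*I*pi/3) + 2*exp(2*I*pi/3)) + (2 - 2*exp(I*pi/3) - 2*exp(2*I*pi/3) - exp(-I*pi/3))] = 12/6 = 2
  <chi_rho, chi_4> = (1/6)[1*(7)*conj(1) + 1*(-2 + 2*exp(-2*I*pi/3) + 2*exp(-I*pi/3) + exp(I*pi/3))*conj(exp(-2*I*pi/3)) + 1*(2 + 2*exp(-2*I*pi/3) + 3*exp(2*I*pi/3))*conj(exp(2*I*pi/3)) + 1*(-3)*conj(1) + 1*(2 + 3*exp(-2*I*pi/3) + 2*exp(2*I*pi/3))*conj(exp(-2*I*pi/3)) + 1*(-2 + exp(-I*pi/3) + 2*exp(2*I*pi/3) + 2*exp(I*pi/3))*conj(exp(2*I*pi/3))]
      = (1/6)[(7) + (3) + (1) + (-3) + (1) + (3)] = 12/6 = 2
  <chi_rho, chi_5> = (1/6)[1*(7)*conj(1) + 1*(-2 + 2*exp(-2*I*pi/3) + 2*exp(-I*pi/3) + exp(I*pi/3))*conj(exp(-I*pi/3)) + 1*(2 + 2*exp(-2*I*pi/3) + 3*exp(2*I*pi/3))*conj(exp(-2*I*pi/3)) + 1*(-3)*conj(-1) + 1*(2 + 3*exp(-2*I*pi/3) + 2*exp(2*I*pi/3))*conj(exp(2*I*pi/3)) + 1*(-2 + exp(-I*pi/3) + 2*exp(2*I*pi/3) + 2*exp(I*pi/3))*conj(exp(I*pi/3))]
      = (1/6)[(7) + (2 - 2*exp(I*pi/3) + 2*exp(-I*pi/3) + exp(2*I*pi/3)) + (2 + 3*exp(-2*I*pi/3) + 2*exp(2*I*pi/3)) + (3) + (2 + 2*exp(-2*I*pi/3) + 3*exp(2*I*pi/3)) + (2 + exp(-2*I*pi/3) - 2*exp(-I*pi/3) + 2*exp(I*pi/3))] = 12/6 = 2
(Exp terms are combined using exp(i*s)*conj(exp(i*t)) = exp(i*(s-t)), and sums of them are collapsed using the identity that for every m > 1 the m distinct m-th roots of unity sum to 0, e.g. 1 + exp(2*I*pi/3) + exp(-2*I*pi/3) = 0.)
Dimension check: dim(rho) = sum (mult * dim) = 0*1 + 1*1 + 0*1 + 2*1 + 2*1 + 2*1 = 7 = chi_rho(e) = 7.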